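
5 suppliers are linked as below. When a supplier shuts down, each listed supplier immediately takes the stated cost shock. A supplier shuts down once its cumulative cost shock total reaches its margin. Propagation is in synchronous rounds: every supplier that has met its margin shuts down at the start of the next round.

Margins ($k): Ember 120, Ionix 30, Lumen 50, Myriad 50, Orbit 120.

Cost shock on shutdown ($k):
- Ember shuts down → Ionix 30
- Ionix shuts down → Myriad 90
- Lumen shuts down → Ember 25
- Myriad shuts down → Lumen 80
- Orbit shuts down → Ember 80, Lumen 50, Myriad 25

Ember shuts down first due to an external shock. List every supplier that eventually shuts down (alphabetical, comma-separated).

Ember, Ionix, Lumen, Myriad

Round 1 — Ember shuts down (initial).
  Ionix: +30 → 30 ≥ 30
Round 2 — Ionix shuts down.
  Myriad: +90 → 90 ≥ 50
Round 3 — Myriad shuts down.
  Lumen: +80 → 80 ≥ 50
Round 4 — Lumen shuts down.
No further shutdowns.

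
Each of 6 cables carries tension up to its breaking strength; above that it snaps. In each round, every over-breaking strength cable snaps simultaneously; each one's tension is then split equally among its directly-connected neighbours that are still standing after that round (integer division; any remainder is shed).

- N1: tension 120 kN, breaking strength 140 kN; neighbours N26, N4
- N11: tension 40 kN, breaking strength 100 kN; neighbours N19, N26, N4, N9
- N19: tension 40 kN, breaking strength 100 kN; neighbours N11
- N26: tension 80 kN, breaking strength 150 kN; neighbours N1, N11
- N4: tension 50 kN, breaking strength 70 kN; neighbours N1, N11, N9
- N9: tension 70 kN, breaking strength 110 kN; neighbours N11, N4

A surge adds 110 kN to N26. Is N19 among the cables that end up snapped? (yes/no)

Round 1 — N26 at 190 > 150. N26 snaps.
  N26 sheds 190 kN to N1, N11: 95 each.
    N1: 120+95 = 215 > 140
    N11: 40+95 = 135 > 100
Round 2 — N1, N11 snap.
  N1 sheds 215 kN to N4: 215 each.
    N4: 50+215 = 265 > 70
  N11 sheds 135 kN to N19, N4, N9: 45 each.
    N19: 40+45 = 85 ≤ 100
    N4: 265+45 = 310 > 70
    N9: 70+45 = 115 > 110
Round 3 — N4, N9 snap.
  N4 sheds 310 kN: no online neighbours, lost.
  N9 sheds 115 kN: no online neighbours, lost.
No further breaks.

no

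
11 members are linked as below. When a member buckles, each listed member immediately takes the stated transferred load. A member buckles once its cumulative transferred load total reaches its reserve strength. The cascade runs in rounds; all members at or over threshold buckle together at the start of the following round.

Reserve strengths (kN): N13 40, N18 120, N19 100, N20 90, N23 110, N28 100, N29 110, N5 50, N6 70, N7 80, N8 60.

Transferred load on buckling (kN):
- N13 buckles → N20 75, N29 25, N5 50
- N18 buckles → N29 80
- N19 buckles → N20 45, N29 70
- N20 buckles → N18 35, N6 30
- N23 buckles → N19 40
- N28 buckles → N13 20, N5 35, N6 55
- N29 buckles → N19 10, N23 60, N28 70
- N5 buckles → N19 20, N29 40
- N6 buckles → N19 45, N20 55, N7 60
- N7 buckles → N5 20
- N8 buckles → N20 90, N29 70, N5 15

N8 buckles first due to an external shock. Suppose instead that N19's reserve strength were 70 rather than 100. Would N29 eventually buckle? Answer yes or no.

no

With N19's reserve strength at 70:
Round 1 — N8 buckles (initial).
  N20: +90 → 90 ≥ 90
  N29: +70 → 70 < 110
  N5: +15 → 15 < 50
Round 2 — N20 buckles.
  N18: +35 → 35 < 120
  N6: +30 → 30 < 70
No further bucklings.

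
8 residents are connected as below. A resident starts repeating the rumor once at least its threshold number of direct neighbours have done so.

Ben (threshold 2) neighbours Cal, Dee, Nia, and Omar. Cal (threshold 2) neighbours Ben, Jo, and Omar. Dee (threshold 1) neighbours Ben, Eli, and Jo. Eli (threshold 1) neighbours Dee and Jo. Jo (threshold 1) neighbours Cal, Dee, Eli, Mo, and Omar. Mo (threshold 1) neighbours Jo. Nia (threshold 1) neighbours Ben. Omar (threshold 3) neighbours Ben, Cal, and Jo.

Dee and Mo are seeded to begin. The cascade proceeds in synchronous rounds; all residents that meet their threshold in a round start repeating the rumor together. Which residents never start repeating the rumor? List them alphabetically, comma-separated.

Ben, Cal, Nia, Omar

Round 1 — Dee, Mo start repeating the rumor (initial).
Round 2 — checking thresholds:
  Ben: 1 of 4 neighbours < 2, below threshold.
  Eli: 1 of 2 neighbours ≥ 1, starts repeating the rumor.
  Jo: 2 of 5 neighbours ≥ 1, starts repeating the rumor.
Round 3 — no new spreads; cascade stops.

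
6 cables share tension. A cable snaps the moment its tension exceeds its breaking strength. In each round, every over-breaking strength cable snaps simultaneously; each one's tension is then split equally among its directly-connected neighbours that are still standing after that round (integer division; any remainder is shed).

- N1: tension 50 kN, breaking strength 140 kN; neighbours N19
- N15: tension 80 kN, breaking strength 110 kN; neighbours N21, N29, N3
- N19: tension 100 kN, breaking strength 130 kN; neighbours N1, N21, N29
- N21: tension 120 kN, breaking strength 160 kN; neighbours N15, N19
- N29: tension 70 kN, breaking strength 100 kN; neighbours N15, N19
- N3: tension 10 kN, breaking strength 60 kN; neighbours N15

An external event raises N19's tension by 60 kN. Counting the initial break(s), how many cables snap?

5

Round 1 — N19 at 160 > 130. N19 snaps.
  N19 sheds 160 kN to N1, N21, N29: 53 each (1 lost).
    N1: 50+53 = 103 ≤ 140
    N21: 120+53 = 173 > 160
    N29: 70+53 = 123 > 100
Round 2 — N21, N29 snap.
  N21 sheds 173 kN to N15: 173 each.
    N15: 80+173 = 253 > 110
  N29 sheds 123 kN to N15: 123 each.
    N15: 253+123 = 376 > 110
Round 3 — N15 snaps.
  N15 sheds 376 kN to N3: 376 each.
    N3: 10+376 = 386 > 60
Round 4 — N3 snaps.
  N3 sheds 386 kN: no online neighbours, lost.
No further breaks.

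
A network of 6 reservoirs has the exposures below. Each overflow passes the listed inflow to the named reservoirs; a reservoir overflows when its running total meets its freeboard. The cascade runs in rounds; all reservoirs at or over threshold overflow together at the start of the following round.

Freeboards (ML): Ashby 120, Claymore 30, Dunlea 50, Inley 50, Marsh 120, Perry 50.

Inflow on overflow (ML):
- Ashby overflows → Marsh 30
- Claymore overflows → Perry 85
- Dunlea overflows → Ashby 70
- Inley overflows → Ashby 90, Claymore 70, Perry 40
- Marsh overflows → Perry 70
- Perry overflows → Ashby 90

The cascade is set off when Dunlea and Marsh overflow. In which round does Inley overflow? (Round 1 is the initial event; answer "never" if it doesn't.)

never

Round 1 — Dunlea, Marsh overflow (initial).
  Ashby: +70 → 70 < 120
  Perry: +70 → 70 ≥ 50
Round 2 — Perry overflows.
  Ashby: +90 → 160 ≥ 120
Round 3 — Ashby overflows.
No further overflows.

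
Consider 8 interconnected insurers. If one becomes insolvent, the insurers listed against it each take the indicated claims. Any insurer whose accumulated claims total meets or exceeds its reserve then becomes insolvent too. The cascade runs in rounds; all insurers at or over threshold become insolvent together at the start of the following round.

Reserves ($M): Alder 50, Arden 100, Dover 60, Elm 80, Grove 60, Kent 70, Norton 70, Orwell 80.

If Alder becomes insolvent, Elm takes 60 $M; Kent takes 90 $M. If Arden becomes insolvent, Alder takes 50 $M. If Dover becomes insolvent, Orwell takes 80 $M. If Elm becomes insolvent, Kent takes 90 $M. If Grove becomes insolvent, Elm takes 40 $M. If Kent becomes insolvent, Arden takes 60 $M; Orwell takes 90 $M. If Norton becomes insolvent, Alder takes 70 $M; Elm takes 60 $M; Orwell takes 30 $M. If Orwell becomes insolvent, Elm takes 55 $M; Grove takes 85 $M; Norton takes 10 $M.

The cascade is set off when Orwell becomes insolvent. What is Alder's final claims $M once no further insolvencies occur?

Round 1 — Orwell becomes insolvent (initial).
  Elm: +55 → 55 < 80
  Grove: +85 → 85 ≥ 60
  Norton: +10 → 10 < 70
Round 2 — Grove becomes insolvent.
  Elm: +40 → 95 ≥ 80
Round 3 — Elm becomes insolvent.
  Kent: +90 → 90 ≥ 70
Round 4 — Kent becomes insolvent.
  Arden: +60 → 60 < 100
No further insolvencies.

0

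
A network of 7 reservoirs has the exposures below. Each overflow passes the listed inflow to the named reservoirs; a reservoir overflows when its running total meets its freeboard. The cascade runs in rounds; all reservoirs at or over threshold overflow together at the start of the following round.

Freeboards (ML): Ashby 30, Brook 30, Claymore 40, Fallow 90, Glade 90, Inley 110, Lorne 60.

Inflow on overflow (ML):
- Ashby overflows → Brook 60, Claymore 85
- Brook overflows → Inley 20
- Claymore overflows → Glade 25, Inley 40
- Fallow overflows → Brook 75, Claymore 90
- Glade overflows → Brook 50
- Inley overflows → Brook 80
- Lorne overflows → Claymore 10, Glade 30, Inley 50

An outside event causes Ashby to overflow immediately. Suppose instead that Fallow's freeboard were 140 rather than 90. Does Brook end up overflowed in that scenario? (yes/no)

With Fallow's freeboard at 140:
Round 1 — Ashby overflows (initial).
  Brook: +60 → 60 ≥ 30
  Claymore: +85 → 85 ≥ 40
Round 2 — Brook, Claymore overflow.
  Glade: +25 → 25 < 90
  Inley: +20+40 → 60 < 110
No further overflows.

yes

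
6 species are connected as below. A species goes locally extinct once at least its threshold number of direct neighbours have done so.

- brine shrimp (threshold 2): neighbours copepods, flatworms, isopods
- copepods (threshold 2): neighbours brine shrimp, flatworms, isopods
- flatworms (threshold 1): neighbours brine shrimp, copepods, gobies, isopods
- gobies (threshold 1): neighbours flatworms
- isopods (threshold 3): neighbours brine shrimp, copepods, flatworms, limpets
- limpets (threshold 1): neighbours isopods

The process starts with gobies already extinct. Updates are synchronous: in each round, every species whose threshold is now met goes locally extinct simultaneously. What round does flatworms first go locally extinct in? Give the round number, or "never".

Round 1 — gobies goes locally extinct (initial).
Round 2 — checking thresholds:
  flatworms: 1 of 4 neighbours ≥ 1, goes locally extinct.
Round 3 — no new extinctions; cascade stops.

2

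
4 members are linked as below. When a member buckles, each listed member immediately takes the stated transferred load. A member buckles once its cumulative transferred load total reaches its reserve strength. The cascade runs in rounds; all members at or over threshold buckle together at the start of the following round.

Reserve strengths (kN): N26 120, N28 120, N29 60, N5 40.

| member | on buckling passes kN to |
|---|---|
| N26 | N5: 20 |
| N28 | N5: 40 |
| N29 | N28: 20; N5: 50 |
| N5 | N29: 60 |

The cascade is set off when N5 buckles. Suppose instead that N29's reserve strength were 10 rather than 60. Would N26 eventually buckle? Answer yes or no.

no

With N29's reserve strength at 10:
Round 1 — N5 buckles (initial).
  N29: +60 → 60 ≥ 10
Round 2 — N29 buckles.
  N28: +20 → 20 < 120
No further bucklings.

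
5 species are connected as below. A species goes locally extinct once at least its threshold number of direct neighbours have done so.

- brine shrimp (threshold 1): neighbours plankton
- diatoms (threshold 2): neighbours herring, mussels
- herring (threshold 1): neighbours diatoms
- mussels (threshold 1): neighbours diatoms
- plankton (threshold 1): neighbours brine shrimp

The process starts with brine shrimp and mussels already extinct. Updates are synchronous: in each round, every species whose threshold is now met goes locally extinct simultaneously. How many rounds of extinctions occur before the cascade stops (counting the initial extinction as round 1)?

2

Round 1 — brine shrimp, mussels go locally extinct (initial).
Round 2 — checking thresholds:
  diatoms: 1 of 2 neighbours < 2, holds.
  plankton: 1 of 1 neighbours ≥ 1, goes locally extinct.
Round 3 — no new extinctions; cascade stops.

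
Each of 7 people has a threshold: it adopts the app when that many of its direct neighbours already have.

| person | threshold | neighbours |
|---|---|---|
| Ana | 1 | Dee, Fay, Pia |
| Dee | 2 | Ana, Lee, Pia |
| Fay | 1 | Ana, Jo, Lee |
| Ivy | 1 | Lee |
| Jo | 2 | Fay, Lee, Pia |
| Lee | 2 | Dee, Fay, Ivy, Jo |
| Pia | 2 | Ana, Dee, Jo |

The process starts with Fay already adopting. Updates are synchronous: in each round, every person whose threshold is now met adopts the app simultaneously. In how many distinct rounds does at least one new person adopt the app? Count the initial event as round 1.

Round 1 — Fay adopts the app (initial).
Round 2 — checking thresholds:
  Ana: 1 of 3 neighbours ≥ 1, adopts the app.
  Jo: 1 of 3 neighbours < 2, holds.
  Lee: 1 of 4 neighbours < 2, holds.
Round 3 — no new adoptions; cascade stops.

2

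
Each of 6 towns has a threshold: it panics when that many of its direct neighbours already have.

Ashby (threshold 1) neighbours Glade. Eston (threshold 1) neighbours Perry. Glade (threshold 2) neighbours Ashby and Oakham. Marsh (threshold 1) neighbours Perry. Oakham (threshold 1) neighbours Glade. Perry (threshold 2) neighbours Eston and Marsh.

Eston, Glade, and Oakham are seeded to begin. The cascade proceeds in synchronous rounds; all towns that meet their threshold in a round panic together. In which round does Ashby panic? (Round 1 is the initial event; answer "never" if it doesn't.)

2

Round 1 — Eston, Glade, Oakham panic (initial).
Round 2 — checking thresholds:
  Ashby: 1 of 1 neighbours ≥ 1, panics.
  Perry: 1 of 2 neighbours < 2, holds.
Round 3 — no new panics; cascade stops.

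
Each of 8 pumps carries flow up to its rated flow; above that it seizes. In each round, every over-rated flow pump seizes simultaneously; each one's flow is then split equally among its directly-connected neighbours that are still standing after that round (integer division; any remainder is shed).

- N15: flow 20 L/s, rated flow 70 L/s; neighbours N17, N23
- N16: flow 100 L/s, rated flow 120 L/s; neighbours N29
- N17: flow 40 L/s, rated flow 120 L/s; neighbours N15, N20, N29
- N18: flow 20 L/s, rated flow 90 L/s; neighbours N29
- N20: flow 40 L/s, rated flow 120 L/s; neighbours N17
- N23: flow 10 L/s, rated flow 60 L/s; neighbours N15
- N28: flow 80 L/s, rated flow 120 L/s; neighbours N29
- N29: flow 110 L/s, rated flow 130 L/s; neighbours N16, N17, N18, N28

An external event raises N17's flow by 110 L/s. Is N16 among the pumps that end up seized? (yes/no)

Round 1 — N17 at 150 > 120. N17 seizes.
  N17 sheds 150 L/s to N15, N20, N29: 50 each.
    N15: 20+50 = 70 ≤ 70
    N20: 40+50 = 90 ≤ 120
    N29: 110+50 = 160 > 130
Round 2 — N29 seizes.
  N29 sheds 160 L/s to N16, N18, N28: 53 each (1 lost).
    N16: 100+53 = 153 > 120
    N18: 20+53 = 73 ≤ 90
    N28: 80+53 = 133 > 120
Round 3 — N16, N28 seize.
  N16 sheds 153 L/s: no online neighbours, lost.
  N28 sheds 133 L/s: no online neighbours, lost.
No further seizures.

yes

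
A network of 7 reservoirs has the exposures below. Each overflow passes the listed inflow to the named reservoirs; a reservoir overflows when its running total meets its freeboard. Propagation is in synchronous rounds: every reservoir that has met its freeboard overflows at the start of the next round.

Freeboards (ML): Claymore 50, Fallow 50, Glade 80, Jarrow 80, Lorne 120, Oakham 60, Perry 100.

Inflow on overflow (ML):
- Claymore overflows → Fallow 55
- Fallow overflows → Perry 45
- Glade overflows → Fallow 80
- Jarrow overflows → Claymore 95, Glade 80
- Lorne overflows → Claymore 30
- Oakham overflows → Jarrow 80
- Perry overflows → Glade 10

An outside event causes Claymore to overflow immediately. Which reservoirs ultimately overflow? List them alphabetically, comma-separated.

Round 1 — Claymore overflows (initial).
  Fallow: +55 → 55 ≥ 50
Round 2 — Fallow overflows.
  Perry: +45 → 45 < 100
No further overflows.

Claymore, Fallow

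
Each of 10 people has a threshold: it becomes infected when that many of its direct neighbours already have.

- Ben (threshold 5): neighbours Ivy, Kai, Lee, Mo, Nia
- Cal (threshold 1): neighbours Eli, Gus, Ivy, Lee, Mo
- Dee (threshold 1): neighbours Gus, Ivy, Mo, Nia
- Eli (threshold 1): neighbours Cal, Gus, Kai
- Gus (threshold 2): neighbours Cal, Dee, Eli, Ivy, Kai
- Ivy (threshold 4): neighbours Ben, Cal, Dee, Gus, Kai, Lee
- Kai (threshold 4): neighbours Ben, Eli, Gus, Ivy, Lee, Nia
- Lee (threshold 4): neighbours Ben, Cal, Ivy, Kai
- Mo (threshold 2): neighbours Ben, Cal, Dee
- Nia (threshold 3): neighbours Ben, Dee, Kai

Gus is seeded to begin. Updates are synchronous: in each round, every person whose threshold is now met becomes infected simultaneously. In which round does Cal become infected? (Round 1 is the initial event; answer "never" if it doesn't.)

Round 1 — Gus becomes infected (initial).
Round 2 — checking thresholds:
  Cal: 1 of 5 neighbours ≥ 1, becomes infected.
  Dee: 1 of 4 neighbours ≥ 1, becomes infected.
  Eli: 1 of 3 neighbours ≥ 1, becomes infected.
  Ivy: 1 of 6 neighbours < 4, not yet.
  Kai: 1 of 6 neighbours < 4, not yet.
Round 3 — checking thresholds:
  Ivy: 3 of 6 neighbours < 4, not yet.
  Kai: 2 of 6 neighbours < 4, not yet.
  Lee: 1 of 4 neighbours < 4, not yet.
  Mo: 2 of 3 neighbours ≥ 2, becomes infected.
  Nia: 1 of 3 neighbours < 3, not yet.
Round 4 — no new infections; cascade stops.

2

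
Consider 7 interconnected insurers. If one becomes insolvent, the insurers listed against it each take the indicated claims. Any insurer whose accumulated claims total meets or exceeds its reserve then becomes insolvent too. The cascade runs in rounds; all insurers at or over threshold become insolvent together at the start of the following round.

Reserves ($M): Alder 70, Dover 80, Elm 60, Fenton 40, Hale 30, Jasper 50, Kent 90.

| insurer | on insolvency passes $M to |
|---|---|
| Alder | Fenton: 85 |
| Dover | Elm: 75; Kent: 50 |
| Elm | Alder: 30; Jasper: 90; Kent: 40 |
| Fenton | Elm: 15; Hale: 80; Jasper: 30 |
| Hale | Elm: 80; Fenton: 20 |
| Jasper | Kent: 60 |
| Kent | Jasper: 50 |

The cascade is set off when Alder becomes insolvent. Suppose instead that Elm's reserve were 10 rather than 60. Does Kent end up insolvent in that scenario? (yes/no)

yes

With Elm's reserve at 10:
Round 1 — Alder becomes insolvent (initial).
  Fenton: +85 → 85 ≥ 40
Round 2 — Fenton becomes insolvent.
  Elm: +15 → 15 ≥ 10
  Hale: +80 → 80 ≥ 30
  Jasper: +30 → 30 < 50
Round 3 — Elm, Hale become insolvent.
  Jasper: +90 → 120 ≥ 50
  Kent: +40 → 40 < 90
Round 4 — Jasper becomes insolvent.
  Kent: +60 → 100 ≥ 90
Round 5 — Kent becomes insolvent.
No further insolvencies.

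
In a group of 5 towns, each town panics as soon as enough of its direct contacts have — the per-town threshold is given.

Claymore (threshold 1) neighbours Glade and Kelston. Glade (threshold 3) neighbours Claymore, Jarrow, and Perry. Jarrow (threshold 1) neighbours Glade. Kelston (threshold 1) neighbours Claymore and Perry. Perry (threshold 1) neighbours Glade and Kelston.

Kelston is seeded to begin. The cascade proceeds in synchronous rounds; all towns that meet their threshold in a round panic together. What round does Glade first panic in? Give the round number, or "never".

Round 1 — Kelston panics (initial).
Round 2 — checking thresholds:
  Claymore: 1 of 2 neighbours ≥ 1, panics.
  Perry: 1 of 2 neighbours ≥ 1, panics.
Round 3 — no new panics; cascade stops.

never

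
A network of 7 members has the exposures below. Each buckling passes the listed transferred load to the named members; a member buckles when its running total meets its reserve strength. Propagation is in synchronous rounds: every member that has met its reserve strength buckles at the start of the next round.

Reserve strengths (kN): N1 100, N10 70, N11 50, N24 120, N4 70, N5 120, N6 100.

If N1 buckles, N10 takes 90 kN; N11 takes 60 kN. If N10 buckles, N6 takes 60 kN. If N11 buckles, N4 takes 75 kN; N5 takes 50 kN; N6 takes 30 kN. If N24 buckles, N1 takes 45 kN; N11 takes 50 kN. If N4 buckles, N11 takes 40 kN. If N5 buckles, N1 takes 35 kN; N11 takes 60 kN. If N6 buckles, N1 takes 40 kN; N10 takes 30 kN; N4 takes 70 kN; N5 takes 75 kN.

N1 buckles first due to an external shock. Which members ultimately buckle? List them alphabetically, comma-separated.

N1, N10, N11, N4

Round 1 — N1 buckles (initial).
  N10: +90 → 90 ≥ 70
  N11: +60 → 60 ≥ 50
Round 2 — N10, N11 buckle.
  N4: +75 → 75 ≥ 70
  N5: +50 → 50 < 120
  N6: +60+30 → 90 < 100
Round 3 — N4 buckles.
No further bucklings.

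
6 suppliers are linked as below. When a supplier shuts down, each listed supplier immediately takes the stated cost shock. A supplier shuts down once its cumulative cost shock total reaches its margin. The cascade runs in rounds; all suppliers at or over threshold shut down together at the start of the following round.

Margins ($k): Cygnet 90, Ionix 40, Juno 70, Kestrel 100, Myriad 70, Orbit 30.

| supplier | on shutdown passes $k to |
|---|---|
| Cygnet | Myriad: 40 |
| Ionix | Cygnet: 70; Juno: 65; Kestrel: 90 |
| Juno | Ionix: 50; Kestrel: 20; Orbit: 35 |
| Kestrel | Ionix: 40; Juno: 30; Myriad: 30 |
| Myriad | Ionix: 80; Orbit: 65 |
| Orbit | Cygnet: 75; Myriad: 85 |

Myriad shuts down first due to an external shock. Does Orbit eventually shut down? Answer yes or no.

Round 1 — Myriad shuts down (initial).
  Ionix: +80 → 80 ≥ 40
  Orbit: +65 → 65 ≥ 30
Round 2 — Ionix, Orbit shut down.
  Cygnet: +70+75 → 145 ≥ 90
  Juno: +65 → 65 < 70
  Kestrel: +90 → 90 < 100
Round 3 — Cygnet shuts down.
No further shutdowns.

yes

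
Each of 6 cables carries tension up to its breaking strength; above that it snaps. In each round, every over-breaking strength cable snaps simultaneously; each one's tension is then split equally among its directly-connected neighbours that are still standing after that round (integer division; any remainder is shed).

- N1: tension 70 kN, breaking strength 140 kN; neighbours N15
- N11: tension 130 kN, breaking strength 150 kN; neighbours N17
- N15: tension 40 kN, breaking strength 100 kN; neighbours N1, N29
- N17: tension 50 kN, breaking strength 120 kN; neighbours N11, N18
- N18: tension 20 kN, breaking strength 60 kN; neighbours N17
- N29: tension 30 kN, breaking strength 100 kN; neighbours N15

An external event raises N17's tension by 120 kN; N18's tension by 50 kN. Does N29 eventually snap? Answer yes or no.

no

Round 1 — N17 at 170 > 120; N18 at 70 > 60. N17, N18 snap.
  N17 sheds 170 kN to N11: 170 each.
    N11: 130+170 = 300 > 150
  N18 sheds 70 kN: no online neighbours, lost.
Round 2 — N11 snaps.
  N11 sheds 300 kN: no online neighbours, lost.
No further breaks.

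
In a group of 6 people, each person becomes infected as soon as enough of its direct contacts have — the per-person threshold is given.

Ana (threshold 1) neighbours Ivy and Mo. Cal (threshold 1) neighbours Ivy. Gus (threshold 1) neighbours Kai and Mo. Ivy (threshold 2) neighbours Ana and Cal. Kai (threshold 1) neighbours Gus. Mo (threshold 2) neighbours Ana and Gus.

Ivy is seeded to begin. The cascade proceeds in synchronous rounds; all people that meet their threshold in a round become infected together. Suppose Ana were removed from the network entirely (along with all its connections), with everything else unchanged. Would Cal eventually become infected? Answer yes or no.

yes

With Ana removed:
Round 1 — Ivy becomes infected (initial).
Round 2 — checking thresholds:
  Cal: 1 of 1 neighbours ≥ 1, becomes infected.
Round 3 — no new infections; cascade stops.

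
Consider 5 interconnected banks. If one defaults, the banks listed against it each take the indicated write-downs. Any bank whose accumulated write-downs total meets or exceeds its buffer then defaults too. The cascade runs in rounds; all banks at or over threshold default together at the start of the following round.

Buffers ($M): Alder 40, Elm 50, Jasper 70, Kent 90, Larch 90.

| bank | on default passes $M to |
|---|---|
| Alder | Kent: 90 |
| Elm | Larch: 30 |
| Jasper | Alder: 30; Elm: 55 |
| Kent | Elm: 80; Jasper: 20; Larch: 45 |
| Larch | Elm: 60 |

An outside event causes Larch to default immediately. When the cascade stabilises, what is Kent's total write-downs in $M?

Round 1 — Larch defaults (initial).
  Elm: +60 → 60 ≥ 50
Round 2 — Elm defaults.
No further defaults.

0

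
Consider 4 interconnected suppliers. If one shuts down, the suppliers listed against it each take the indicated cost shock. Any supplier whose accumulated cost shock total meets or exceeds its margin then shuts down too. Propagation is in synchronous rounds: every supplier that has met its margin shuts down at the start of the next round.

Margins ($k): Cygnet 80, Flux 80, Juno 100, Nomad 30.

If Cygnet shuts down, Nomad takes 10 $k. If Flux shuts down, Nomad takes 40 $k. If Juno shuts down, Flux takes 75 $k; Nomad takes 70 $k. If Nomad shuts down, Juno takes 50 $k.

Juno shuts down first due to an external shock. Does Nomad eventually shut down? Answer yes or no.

Round 1 — Juno shuts down (initial).
  Flux: +75 → 75 < 80
  Nomad: +70 → 70 ≥ 30
Round 2 — Nomad shuts down.
No further shutdowns.

yes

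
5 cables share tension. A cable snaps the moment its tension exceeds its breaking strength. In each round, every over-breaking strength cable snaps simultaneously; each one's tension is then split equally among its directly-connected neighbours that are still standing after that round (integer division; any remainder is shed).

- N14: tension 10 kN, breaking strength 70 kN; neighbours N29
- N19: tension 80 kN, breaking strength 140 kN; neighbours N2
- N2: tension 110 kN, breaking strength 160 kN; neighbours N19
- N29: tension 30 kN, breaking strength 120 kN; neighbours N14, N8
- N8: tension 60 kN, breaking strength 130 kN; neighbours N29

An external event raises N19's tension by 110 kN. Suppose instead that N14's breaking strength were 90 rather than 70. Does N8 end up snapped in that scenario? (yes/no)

With N14's breaking strength at 90:
Round 1 — N19 at 190 > 140. N19 snaps.
  N19 sheds 190 kN to N2: 190 each.
    N2: 110+190 = 300 > 160
Round 2 — N2 snaps.
  N2 sheds 300 kN: no online neighbours, lost.
No further breaks.

no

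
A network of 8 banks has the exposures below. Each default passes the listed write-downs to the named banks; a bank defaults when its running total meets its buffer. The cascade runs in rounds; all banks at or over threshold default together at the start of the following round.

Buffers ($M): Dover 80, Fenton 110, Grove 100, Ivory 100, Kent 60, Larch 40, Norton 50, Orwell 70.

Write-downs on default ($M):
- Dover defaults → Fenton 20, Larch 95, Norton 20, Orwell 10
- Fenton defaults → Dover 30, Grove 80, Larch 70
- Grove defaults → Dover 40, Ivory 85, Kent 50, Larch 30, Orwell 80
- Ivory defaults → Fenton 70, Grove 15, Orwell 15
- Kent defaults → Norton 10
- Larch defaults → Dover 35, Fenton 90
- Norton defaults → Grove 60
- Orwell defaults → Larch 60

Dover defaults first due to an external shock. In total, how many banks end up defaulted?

3

Round 1 — Dover defaults (initial).
  Fenton: +20 → 20 < 110
  Larch: +95 → 95 ≥ 40
  Norton: +20 → 20 < 50
  Orwell: +10 → 10 < 70
Round 2 — Larch defaults.
  Fenton: +90 → 110 ≥ 110
Round 3 — Fenton defaults.
  Grove: +80 → 80 < 100
No further defaults.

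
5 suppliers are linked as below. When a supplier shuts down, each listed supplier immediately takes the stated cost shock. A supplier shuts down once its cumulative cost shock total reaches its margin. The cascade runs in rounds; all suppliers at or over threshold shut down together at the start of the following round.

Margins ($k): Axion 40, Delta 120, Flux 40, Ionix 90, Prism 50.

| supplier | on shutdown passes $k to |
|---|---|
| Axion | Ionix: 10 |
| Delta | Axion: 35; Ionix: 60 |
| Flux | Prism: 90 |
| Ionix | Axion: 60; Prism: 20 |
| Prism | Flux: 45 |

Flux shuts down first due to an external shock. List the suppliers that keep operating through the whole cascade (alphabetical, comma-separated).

Round 1 — Flux shuts down (initial).
  Prism: +90 → 90 ≥ 50
Round 2 — Prism shuts down.
No further shutdowns.

Axion, Delta, Ionix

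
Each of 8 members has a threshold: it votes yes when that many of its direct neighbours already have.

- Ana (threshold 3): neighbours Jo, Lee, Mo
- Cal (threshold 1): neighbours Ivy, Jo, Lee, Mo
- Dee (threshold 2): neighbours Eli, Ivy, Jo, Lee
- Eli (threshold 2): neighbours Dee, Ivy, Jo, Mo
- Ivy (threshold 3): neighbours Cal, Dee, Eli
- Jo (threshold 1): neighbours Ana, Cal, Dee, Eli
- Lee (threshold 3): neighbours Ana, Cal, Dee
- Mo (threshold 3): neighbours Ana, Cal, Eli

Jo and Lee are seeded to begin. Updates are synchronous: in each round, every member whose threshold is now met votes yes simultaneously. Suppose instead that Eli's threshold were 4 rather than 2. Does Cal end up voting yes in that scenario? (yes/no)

yes

With Eli's threshold at 4:
Round 1 — Jo, Lee vote yes (initial).
Round 2 — checking thresholds:
  Ana: 2 of 3 neighbours < 3, holds.
  Cal: 2 of 4 neighbours ≥ 1, votes yes.
  Dee: 2 of 4 neighbours ≥ 2, votes yes.
  Eli: 1 of 4 neighbours < 4, holds.
Round 3 — no new yes votes; cascade stops.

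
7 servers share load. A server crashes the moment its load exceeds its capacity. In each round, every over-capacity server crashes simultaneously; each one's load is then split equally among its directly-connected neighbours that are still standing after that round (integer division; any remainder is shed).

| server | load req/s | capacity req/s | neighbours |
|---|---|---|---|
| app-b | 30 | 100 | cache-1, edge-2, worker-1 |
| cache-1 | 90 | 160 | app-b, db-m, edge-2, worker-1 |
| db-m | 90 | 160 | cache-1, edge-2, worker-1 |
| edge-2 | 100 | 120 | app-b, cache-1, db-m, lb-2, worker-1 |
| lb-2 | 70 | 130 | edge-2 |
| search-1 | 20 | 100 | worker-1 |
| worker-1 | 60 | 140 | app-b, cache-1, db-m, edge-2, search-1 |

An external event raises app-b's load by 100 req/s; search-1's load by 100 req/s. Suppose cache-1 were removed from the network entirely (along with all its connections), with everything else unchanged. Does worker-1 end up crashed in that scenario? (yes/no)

yes

With cache-1 removed:
Round 1 — app-b at 130 > 100; search-1 at 120 > 100. app-b, search-1 crash.
  app-b sheds 130 req/s to edge-2, worker-1: 65 each.
    edge-2: 100+65 = 165 > 120
    worker-1: 60+65 = 125 ≤ 140
  search-1 sheds 120 req/s to worker-1: 120 each.
    worker-1: 125+120 = 245 > 140
Round 2 — edge-2, worker-1 crash.
  edge-2 sheds 165 req/s to db-m, lb-2: 82 each (1 lost).
    db-m: 90+82 = 172 > 160
    lb-2: 70+82 = 152 > 130
  worker-1 sheds 245 req/s to db-m: 245 each.
    db-m: 172+245 = 417 > 160
Round 3 — db-m, lb-2 crash.
  db-m sheds 417 req/s: no online neighbours, lost.
  lb-2 sheds 152 req/s: no online neighbours, lost.
No further crashes.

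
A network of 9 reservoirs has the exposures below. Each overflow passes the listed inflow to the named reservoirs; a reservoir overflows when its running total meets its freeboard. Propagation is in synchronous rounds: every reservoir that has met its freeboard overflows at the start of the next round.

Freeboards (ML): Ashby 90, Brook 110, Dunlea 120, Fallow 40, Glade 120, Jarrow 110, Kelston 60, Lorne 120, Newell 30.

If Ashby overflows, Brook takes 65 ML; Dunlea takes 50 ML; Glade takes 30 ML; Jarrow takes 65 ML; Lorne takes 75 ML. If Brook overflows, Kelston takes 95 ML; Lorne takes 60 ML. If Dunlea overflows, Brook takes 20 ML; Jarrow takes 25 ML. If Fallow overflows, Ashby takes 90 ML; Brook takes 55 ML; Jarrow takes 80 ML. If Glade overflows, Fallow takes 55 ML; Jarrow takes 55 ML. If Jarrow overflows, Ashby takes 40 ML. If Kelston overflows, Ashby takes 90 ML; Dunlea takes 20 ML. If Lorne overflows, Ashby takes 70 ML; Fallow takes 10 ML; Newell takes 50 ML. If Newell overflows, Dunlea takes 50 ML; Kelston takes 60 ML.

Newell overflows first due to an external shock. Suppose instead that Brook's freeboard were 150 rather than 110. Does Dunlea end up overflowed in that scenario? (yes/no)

yes

With Brook's freeboard at 150:
Round 1 — Newell overflows (initial).
  Dunlea: +50 → 50 < 120
  Kelston: +60 → 60 ≥ 60
Round 2 — Kelston overflows.
  Ashby: +90 → 90 ≥ 90
  Dunlea: +20 → 70 < 120
Round 3 — Ashby overflows.
  Brook: +65 → 65 < 150
  Dunlea: +50 → 120 ≥ 120
  Glade: +30 → 30 < 120
  Jarrow: +65 → 65 < 110
  Lorne: +75 → 75 < 120
Round 4 — Dunlea overflows.
  Brook: +20 → 85 < 150
  Jarrow: +25 → 90 < 110
No further overflows.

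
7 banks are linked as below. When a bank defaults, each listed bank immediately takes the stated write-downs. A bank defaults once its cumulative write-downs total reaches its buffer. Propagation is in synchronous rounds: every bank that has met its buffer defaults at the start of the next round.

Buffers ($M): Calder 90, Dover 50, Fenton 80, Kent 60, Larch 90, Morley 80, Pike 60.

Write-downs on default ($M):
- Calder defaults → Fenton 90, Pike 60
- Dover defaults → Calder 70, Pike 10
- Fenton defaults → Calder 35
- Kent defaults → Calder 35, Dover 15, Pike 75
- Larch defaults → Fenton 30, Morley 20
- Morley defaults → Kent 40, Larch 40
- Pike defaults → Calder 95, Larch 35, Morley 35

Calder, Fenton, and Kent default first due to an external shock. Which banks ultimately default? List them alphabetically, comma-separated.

Calder, Fenton, Kent, Pike

Round 1 — Calder, Fenton, Kent default (initial).
  Dover: +15 → 15 < 50
  Pike: +60+75 → 135 ≥ 60
Round 2 — Pike defaults.
  Larch: +35 → 35 < 90
  Morley: +35 → 35 < 80
No further defaults.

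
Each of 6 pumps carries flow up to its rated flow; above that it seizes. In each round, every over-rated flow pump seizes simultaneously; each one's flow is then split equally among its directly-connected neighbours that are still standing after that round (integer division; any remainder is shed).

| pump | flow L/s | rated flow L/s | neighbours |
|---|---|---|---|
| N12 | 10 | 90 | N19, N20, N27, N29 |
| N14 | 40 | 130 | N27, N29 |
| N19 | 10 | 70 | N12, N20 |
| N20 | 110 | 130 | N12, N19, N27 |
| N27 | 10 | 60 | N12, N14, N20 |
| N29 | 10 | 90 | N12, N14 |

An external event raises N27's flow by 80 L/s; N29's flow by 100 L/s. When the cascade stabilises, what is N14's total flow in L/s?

125

Round 1 — N27 at 90 > 60; N29 at 110 > 90. N27, N29 seize.
  N27 sheds 90 L/s to N12, N14, N20: 30 each.
    N12: 10+30 = 40 ≤ 90
    N14: 40+30 = 70 ≤ 130
    N20: 110+30 = 140 > 130
  N29 sheds 110 L/s to N12, N14: 55 each.
    N12: 40+55 = 95 > 90
    N14: 70+55 = 125 ≤ 130
Round 2 — N12, N20 seize.
  N12 sheds 95 L/s to N19: 95 each.
    N19: 10+95 = 105 > 70
  N20 sheds 140 L/s to N19: 140 each.
    N19: 105+140 = 245 > 70
Round 3 — N19 seizes.
  N19 sheds 245 L/s: no online neighbours, lost.
No further seizures.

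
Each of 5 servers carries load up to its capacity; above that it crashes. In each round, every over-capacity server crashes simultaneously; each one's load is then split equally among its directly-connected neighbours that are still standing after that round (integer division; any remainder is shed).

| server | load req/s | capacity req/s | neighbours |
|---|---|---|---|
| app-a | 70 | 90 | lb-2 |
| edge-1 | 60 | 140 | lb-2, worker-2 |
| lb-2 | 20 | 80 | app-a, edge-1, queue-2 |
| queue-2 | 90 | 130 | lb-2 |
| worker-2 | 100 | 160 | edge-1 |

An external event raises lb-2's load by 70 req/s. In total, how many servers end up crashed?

Round 1 — lb-2 at 90 > 80. lb-2 crashes.
  lb-2 sheds 90 req/s to app-a, edge-1, queue-2: 30 each.
    app-a: 70+30 = 100 > 90
    edge-1: 60+30 = 90 ≤ 140
    queue-2: 90+30 = 120 ≤ 130
Round 2 — app-a crashes.
  app-a sheds 100 req/s: no online neighbours, lost.
No further crashes.

2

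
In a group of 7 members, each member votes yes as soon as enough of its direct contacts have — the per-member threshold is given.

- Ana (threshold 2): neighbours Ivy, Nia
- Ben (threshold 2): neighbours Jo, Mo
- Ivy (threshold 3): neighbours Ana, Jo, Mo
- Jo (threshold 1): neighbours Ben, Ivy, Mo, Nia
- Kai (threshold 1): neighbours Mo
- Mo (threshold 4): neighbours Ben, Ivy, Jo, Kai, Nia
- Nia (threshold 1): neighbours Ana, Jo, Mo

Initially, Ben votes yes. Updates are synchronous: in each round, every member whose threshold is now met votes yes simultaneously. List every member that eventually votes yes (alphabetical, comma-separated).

Ben, Jo, Nia

Round 1 — Ben votes yes (initial).
Round 2 — checking thresholds:
  Jo: 1 of 4 neighbours ≥ 1, votes yes.
  Mo: 1 of 5 neighbours < 4, below threshold.
Round 3 — checking thresholds:
  Ivy: 1 of 3 neighbours < 3, below threshold.
  Mo: 2 of 5 neighbours < 4, below threshold.
  Nia: 1 of 3 neighbours ≥ 1, votes yes.
Round 4 — no new yes votes; cascade stops.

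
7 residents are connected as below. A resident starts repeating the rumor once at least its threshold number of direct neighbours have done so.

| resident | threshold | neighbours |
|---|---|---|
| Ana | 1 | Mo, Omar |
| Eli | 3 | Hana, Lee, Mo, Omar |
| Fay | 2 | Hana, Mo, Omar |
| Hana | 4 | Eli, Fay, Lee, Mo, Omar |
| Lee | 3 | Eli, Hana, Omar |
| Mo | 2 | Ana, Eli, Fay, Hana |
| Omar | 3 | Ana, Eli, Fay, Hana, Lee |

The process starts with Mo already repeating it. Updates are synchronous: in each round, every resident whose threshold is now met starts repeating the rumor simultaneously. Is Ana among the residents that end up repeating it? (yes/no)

yes

Round 1 — Mo starts repeating the rumor (initial).
Round 2 — checking thresholds:
  Ana: 1 of 2 neighbours ≥ 1, starts repeating the rumor.
  Eli: 1 of 4 neighbours < 3, not yet.
  Fay: 1 of 3 neighbours < 2, not yet.
  Hana: 1 of 5 neighbours < 4, not yet.
Round 3 — no new spreads; cascade stops.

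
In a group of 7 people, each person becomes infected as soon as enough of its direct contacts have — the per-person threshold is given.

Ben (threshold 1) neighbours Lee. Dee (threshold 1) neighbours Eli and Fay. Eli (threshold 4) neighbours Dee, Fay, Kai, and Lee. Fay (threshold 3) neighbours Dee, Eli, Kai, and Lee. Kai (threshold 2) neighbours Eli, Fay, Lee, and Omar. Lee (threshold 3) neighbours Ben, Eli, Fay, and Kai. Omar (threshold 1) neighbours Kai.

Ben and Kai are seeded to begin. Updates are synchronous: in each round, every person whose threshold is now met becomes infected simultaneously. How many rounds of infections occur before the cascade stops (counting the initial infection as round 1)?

2

Round 1 — Ben, Kai become infected (initial).
Round 2 — checking thresholds:
  Eli: 1 of 4 neighbours < 4, below threshold.
  Fay: 1 of 4 neighbours < 3, below threshold.
  Lee: 2 of 4 neighbours < 3, below threshold.
  Omar: 1 of 1 neighbours ≥ 1, becomes infected.
Round 3 — no new infections; cascade stops.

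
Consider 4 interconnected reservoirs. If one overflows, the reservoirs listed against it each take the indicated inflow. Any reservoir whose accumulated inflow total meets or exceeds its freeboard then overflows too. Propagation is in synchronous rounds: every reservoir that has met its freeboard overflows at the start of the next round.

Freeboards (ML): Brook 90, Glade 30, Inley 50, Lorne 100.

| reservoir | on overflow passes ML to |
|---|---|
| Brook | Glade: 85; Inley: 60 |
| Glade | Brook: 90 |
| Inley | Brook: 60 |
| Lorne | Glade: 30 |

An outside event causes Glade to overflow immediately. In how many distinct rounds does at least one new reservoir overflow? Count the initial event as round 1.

3

Round 1 — Glade overflows (initial).
  Brook: +90 → 90 ≥ 90
Round 2 — Brook overflows.
  Inley: +60 → 60 ≥ 50
Round 3 — Inley overflows.
No further overflows.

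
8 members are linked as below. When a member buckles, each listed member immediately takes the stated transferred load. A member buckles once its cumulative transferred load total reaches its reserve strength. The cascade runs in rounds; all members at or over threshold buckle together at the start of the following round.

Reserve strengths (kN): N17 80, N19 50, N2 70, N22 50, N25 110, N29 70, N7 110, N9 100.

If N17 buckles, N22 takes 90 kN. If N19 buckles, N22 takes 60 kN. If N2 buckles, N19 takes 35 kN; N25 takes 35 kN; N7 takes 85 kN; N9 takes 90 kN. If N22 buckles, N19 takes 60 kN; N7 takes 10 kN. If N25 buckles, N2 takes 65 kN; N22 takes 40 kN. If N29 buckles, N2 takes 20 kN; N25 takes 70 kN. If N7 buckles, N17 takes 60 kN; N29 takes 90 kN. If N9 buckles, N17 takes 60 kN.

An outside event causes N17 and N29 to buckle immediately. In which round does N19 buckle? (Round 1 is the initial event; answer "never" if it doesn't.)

3

Round 1 — N17, N29 buckle (initial).
  N2: +20 → 20 < 70
  N22: +90 → 90 ≥ 50
  N25: +70 → 70 < 110
Round 2 — N22 buckles.
  N19: +60 → 60 ≥ 50
  N7: +10 → 10 < 110
Round 3 — N19 buckles.
No further bucklings.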